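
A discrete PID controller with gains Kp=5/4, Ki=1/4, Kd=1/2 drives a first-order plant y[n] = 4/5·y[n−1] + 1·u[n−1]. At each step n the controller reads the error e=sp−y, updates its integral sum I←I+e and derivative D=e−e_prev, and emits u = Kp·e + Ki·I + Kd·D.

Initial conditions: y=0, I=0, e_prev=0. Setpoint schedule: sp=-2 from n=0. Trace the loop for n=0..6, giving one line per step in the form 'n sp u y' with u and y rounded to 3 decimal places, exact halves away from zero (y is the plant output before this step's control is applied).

0 -2 -4.000 0.000
1 -2 4.500 -4.000
2 -2 -7.600 1.300
3 -2 9.945 -6.560
4 -2 -15.359 4.697
5 -2 21.192 -11.601
6 -2 -31.581 11.911

(exact arithmetic carried between steps; '≈' marks a value shown rounded to 6 d.p. or computed from one; I and e_prev carry over from the previous line; the table rounds u and y to 3 d.p., halves away from zero)
n=0: y=0, sp=-2, e=sp−y=-2; I=-2, D=e−e_prev=-2; u=5/4·(-2)+1/4·(-2)+1/2·(-2)=-4; next y=4/5·0+1·(-4)=-4
n=1: y=-4, sp=-2, e=sp−y=2; I=0, D=e−e_prev=4; u=5/4·2+1/4·0+1/2·4=4.5; next y=4/5·(-4)+1·4.5=1.3
n=2: y=1.3, sp=-2, e=sp−y=-3.3; I=-3.3, D=e−e_prev=-5.3; u=5/4·(-3.3)+1/4·(-3.3)+1/2·(-5.3)=-7.6; next y=4/5·1.3+1·(-7.6)=-6.56
n=3: y=-6.56, sp=-2, e=sp−y=4.56; I=1.26, D=e−e_prev=7.86; u=5/4·4.56+1/4·1.26+1/2·7.86=9.945; next y=4/5·(-6.56)+1·9.945=4.697
n=4: y=4.697, sp=-2, e=sp−y=-6.697; I=-5.437, D=e−e_prev=-11.257; u=5/4·(-6.697)+1/4·(-5.437)+1/2·(-11.257)=-15.359; next y=4/5·4.697+1·(-15.359)=-11.6014
n=5: y=-11.6014, sp=-2, e=sp−y=9.6014; I=4.1644, D=e−e_prev=16.2984; u=5/4·9.6014+1/4·4.1644+1/2·16.2984=21.19205; next y=4/5·(-11.6014)+1·21.19205=11.91093
n=6: y=11.91093, sp=-2, e=sp−y=-13.91093; I=-9.74653, D=e−e_prev=-23.51233; u=5/4·(-13.91093)+1/4·(-9.74653)+1/2·(-23.51233)=-31.58146; next y=4/5·11.91093+1·(-31.58146)=-22.052716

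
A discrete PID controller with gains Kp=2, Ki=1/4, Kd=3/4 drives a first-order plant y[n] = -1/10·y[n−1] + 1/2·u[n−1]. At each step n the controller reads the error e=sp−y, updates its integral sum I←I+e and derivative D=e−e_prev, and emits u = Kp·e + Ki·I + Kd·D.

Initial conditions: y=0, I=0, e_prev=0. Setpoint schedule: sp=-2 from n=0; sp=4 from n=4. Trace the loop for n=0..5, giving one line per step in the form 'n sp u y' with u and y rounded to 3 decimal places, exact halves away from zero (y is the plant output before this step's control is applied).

(exact arithmetic carried between steps; '≈' marks a value shown rounded to 6 d.p. or computed from one; I and e_prev carry over from the previous line; the table rounds u and y to 3 d.p., halves away from zero)
n=0: y=0, sp=-2, e=sp−y=-2; I=-2, D=e−e_prev=-2; u=2·(-2)+1/4·(-2)+3/4·(-2)=-6; next y=-1/10·0+1/2·(-6)=-3
n=1: y=-3, sp=-2, e=sp−y=1; I=-1, D=e−e_prev=3; u=2·1+1/4·(-1)+3/4·3=4; next y=-1/10·(-3)+1/2·4=2.3
n=2: y=2.3, sp=-2, e=sp−y=-4.3; I=-5.3, D=e−e_prev=-5.3; u=2·(-4.3)+1/4·(-5.3)+3/4·(-5.3)=-13.9; next y=-1/10·2.3+1/2·(-13.9)=-7.18
n=3: y=-7.18, sp=-2, e=sp−y=5.18; I=-0.12, D=e−e_prev=9.48; u=2·5.18+1/4·(-0.12)+3/4·9.48=17.44; next y=-1/10·(-7.18)+1/2·17.44=9.438
n=4: y=9.438, sp=4, e=sp−y=-5.438; I=-5.558, D=e−e_prev=-10.618; u=2·(-5.438)+1/4·(-5.558)+3/4·(-10.618)=-20.229; next y=-1/10·9.438+1/2·(-20.229)=-11.0583
n=5: y=-11.0583, sp=4, e=sp−y=15.0583; I=9.5003, D=e−e_prev=20.4963; u=2·15.0583+1/4·9.5003+3/4·20.4963=47.8639; next y=-1/10·(-11.0583)+1/2·47.8639=25.03778

0 -2 -6.000 0.000
1 -2 4.000 -3.000
2 -2 -13.900 2.300
3 -2 17.440 -7.180
4 4 -20.229 9.438
5 4 47.864 -11.058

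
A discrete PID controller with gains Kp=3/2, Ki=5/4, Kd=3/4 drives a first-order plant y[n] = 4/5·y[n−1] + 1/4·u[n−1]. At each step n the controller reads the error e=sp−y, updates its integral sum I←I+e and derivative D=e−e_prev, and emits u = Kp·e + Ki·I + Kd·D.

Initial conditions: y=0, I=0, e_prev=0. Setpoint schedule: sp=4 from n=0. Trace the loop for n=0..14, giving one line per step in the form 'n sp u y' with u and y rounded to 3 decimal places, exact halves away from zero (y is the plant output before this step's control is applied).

(exact arithmetic carried between steps; '≈' marks a value shown rounded to 6 d.p. or computed from one; I and e_prev carry over from the previous line; the table rounds u and y to 3 d.p., halves away from zero)
n=0: y=0, sp=4, e=sp−y=4; I=4, D=e−e_prev=4; u=3/2·4+5/4·4+3/4·4=14; next y=4/5·0+1/4·14=3.5
n=1: y=3.5, sp=4, e=sp−y=0.5; I=4.5, D=e−e_prev=-3.5; u=3/2·0.5+5/4·4.5+3/4·(-3.5)=3.75; next y=4/5·3.5+1/4·3.75=3.7375
n=2: y=3.7375, sp=4, e=sp−y=0.2625; I=4.7625, D=e−e_prev=-0.2375; u=3/2·0.2625+5/4·4.7625+3/4·(-0.2375)=6.16875; next y=4/5·3.7375+1/4·6.16875≈4.532188
n=3: y≈4.532188, sp=4, e=sp−y≈-0.532188; I≈4.230313, D=e−e_prev≈-0.794688; u=3/2·(-0.532188)+5/4·4.230313+3/4·(-0.794688)≈3.893594; next y=4/5·4.532188+1/4·3.893594≈4.599148
n=4: y≈4.599148, sp=4, e=sp−y≈-0.599148; I≈3.631164, D=e−e_prev≈-0.066961; u=3/2·(-0.599148)+5/4·3.631164+3/4·(-0.066961)≈3.590012; next y=4/5·4.599148+1/4·3.590012≈4.576822
n=5: y≈4.576822, sp=4, e=sp−y≈-0.576822; I≈3.054342, D=e−e_prev≈0.022327; u=3/2·(-0.576822)+5/4·3.054342+3/4·0.022327≈2.969441; next y=4/5·4.576822+1/4·2.969441≈4.403817
n=6: y≈4.403817, sp=4, e=sp−y≈-0.403817; I≈2.650525, D=e−e_prev≈0.173004; u=3/2·(-0.403817)+5/4·2.650525+3/4·0.173004≈2.837183; next y=4/5·4.403817+1/4·2.837183≈4.232350
n=7: y≈4.232350, sp=4, e=sp−y≈-0.232350; I≈2.418175, D=e−e_prev≈0.171468; u=3/2·(-0.232350)+5/4·2.418175+3/4·0.171468≈2.802795; next y=4/5·4.232350+1/4·2.802795≈4.086579
n=8: y≈4.086579, sp=4, e=sp−y≈-0.086579; I≈2.331597, D=e−e_prev≈0.145771; u=3/2·(-0.086579)+5/4·2.331597+3/4·0.145771≈2.893956; next y=4/5·4.086579+1/4·2.893956≈3.992752
n=9: y≈3.992752, sp=4, e=sp−y≈0.007248; I≈2.338845, D=e−e_prev≈0.093827; u=3/2·0.007248+5/4·2.338845+3/4·0.093827≈3.004798; next y=4/5·3.992752+1/4·3.004798≈3.945401
n=10: y≈3.945401, sp=4, e=sp−y≈0.054599; I≈2.393444, D=e−e_prev≈0.047351; u=3/2·0.054599+5/4·2.393444+3/4·0.047351≈3.109216; next y=4/5·3.945401+1/4·3.109216≈3.933625
n=11: y≈3.933625, sp=4, e=sp−y≈0.066375; I≈2.459819, D=e−e_prev≈0.011776; u=3/2·0.066375+5/4·2.459819+3/4·0.011776≈3.183168; next y=4/5·3.933625+1/4·3.183168≈3.942692
n=12: y≈3.942692, sp=4, e=sp−y≈0.057308; I≈2.517127, D=e−e_prev≈-0.009067; u=3/2·0.057308+5/4·2.517127+3/4·(-0.009067)≈3.225570; next y=4/5·3.942692+1/4·3.225570≈3.960546
n=13: y≈3.960546, sp=4, e=sp−y≈0.039454; I≈2.556581, D=e−e_prev≈-0.017854; u=3/2·0.039454+5/4·2.556581+3/4·(-0.017854)≈3.241516; next y=4/5·3.960546+1/4·3.241516≈3.978816
n=14: y≈3.978816, sp=4, e=sp−y≈0.021184; I≈2.577765, D=e−e_prev≈-0.018270; u=3/2·0.021184+5/4·2.577765+3/4·(-0.018270)≈3.240280; next y=4/5·3.978816+1/4·3.240280≈3.993123

0 4 14.000 0.000
1 4 3.750 3.500
2 4 6.169 3.738
3 4 3.894 4.532
4 4 3.590 4.599
5 4 2.969 4.577
6 4 2.837 4.404
7 4 2.803 4.232
8 4 2.894 4.087
9 4 3.005 3.993
10 4 3.109 3.945
11 4 3.183 3.934
12 4 3.226 3.943
13 4 3.242 3.961
14 4 3.240 3.979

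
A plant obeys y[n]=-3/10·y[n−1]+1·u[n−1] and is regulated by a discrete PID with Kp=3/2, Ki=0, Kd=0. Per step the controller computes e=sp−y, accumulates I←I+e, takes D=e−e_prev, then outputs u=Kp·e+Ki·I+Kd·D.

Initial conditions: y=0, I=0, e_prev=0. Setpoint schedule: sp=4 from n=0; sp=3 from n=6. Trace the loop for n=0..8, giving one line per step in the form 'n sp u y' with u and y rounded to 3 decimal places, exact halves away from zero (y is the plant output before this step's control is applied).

0 4 6.000 0.000
1 4 -3.000 6.000
2 4 13.200 -4.800
3 4 -15.960 14.640
4 4 36.528 -20.352
5 4 -57.950 42.634
6 3 110.611 -70.740
7 3 -193.249 131.833
8 3 353.699 -232.799

(exact arithmetic carried between steps; '≈' marks a value shown rounded to 6 d.p. or computed from one; I and e_prev carry over from the previous line; the table rounds u and y to 3 d.p., halves away from zero)
n=0: y=0, sp=4, e=sp−y=4; I=4, D=e−e_prev=4; u=3/2·4+0·4+0·4=6; next y=-3/10·0+1·6=6
n=1: y=6, sp=4, e=sp−y=-2; I=2, D=e−e_prev=-6; u=3/2·(-2)+0·2+0·(-6)=-3; next y=-3/10·6+1·(-3)=-4.8
n=2: y=-4.8, sp=4, e=sp−y=8.8; I=10.8, D=e−e_prev=10.8; u=3/2·8.8+0·10.8+0·10.8=13.2; next y=-3/10·(-4.8)+1·13.2=14.64
n=3: y=14.64, sp=4, e=sp−y=-10.64; I=0.16, D=e−e_prev=-19.44; u=3/2·(-10.64)+0·0.16+0·(-19.44)=-15.96; next y=-3/10·14.64+1·(-15.96)=-20.352
n=4: y=-20.352, sp=4, e=sp−y=24.352; I=24.512, D=e−e_prev=34.992; u=3/2·24.352+0·24.512+0·34.992=36.528; next y=-3/10·(-20.352)+1·36.528=42.6336
n=5: y=42.6336, sp=4, e=sp−y=-38.6336; I=-14.1216, D=e−e_prev=-62.9856; u=3/2·(-38.6336)+0·(-14.1216)+0·(-62.9856)=-57.9504; next y=-3/10·42.6336+1·(-57.9504)=-70.74048
n=6: y=-70.74048, sp=3, e=sp−y=73.74048; I=59.61888, D=e−e_prev=112.37408; u=3/2·73.74048+0·59.61888+0·112.37408=110.61072; next y=-3/10·(-70.74048)+1·110.61072=131.832864
n=7: y=131.832864, sp=3, e=sp−y=-128.832864; I=-69.213984, D=e−e_prev=-202.573344; u=3/2·(-128.832864)+0·(-69.213984)+0·(-202.573344)=-193.249296; next y=-3/10·131.832864+1·(-193.249296)≈-232.799155
n=8: y≈-232.799155, sp=3, e=sp−y≈235.799155; I≈166.585171, D=e−e_prev≈364.632019; u=3/2·235.799155+0·166.585171+0·364.632019≈353.698733; next y=-3/10·(-232.799155)+1·353.698733≈423.538479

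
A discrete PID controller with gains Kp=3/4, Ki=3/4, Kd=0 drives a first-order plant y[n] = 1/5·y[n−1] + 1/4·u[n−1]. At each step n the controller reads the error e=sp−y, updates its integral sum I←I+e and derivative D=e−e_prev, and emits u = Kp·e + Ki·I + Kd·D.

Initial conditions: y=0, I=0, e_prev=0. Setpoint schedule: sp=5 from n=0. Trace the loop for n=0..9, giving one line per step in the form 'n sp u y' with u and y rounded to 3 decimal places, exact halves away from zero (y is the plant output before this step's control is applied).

0 5 7.500 0.000
1 5 8.438 1.875
2 5 9.867 2.484
3 5 11.035 2.964
4 5 11.981 3.351
5 5 12.746 3.665
6 5 13.366 3.920
7 5 13.867 4.125
8 5 14.273 4.292
9 5 14.602 4.427

(exact arithmetic carried between steps; '≈' marks a value shown rounded to 6 d.p. or computed from one; I and e_prev carry over from the previous line; the table rounds u and y to 3 d.p., halves away from zero)
n=0: y=0, sp=5, e=sp−y=5; I=5, D=e−e_prev=5; u=3/4·5+3/4·5+0·5=7.5; next y=1/5·0+1/4·7.5=1.875
n=1: y=1.875, sp=5, e=sp−y=3.125; I=8.125, D=e−e_prev=-1.875; u=3/4·3.125+3/4·8.125+0·(-1.875)=8.4375; next y=1/5·1.875+1/4·8.4375=2.484375
n=2: y=2.484375, sp=5, e=sp−y=2.515625; I=10.640625, D=e−e_prev=-0.609375; u=3/4·2.515625+3/4·10.640625+0·(-0.609375)≈9.867188; next y=1/5·2.484375+1/4·9.867188≈2.963672
n=3: y≈2.963672, sp=5, e=sp−y≈2.036328; I≈12.676953, D=e−e_prev≈-0.479297; u=3/4·2.036328+3/4·12.676953+0·(-0.479297)≈11.034961; next y=1/5·2.963672+1/4·11.034961≈3.351475
n=4: y≈3.351475, sp=5, e=sp−y≈1.648525; I≈14.325479, D=e−e_prev≈-0.387803; u=3/4·1.648525+3/4·14.325479+0·(-0.387803)≈11.980503; next y=1/5·3.351475+1/4·11.980503≈3.665421
n=5: y≈3.665421, sp=5, e=sp−y≈1.334579; I≈15.660058, D=e−e_prev≈-0.313946; u=3/4·1.334579+3/4·15.660058+0·(-0.313946)≈12.745978; next y=1/5·3.665421+1/4·12.745978≈3.919579
n=6: y≈3.919579, sp=5, e=sp−y≈1.080421; I≈16.740479, D=e−e_prev≈-0.254158; u=3/4·1.080421+3/4·16.740479+0·(-0.254158)≈13.365675; next y=1/5·3.919579+1/4·13.365675≈4.125335
n=7: y≈4.125335, sp=5, e=sp−y≈0.874665; I≈17.615145, D=e−e_prev≈-0.205756; u=3/4·0.874665+3/4·17.615145+0·(-0.205756)≈13.867358; next y=1/5·4.125335+1/4·13.867358≈4.291906
n=8: y≈4.291906, sp=5, e=sp−y≈0.708094; I≈18.323238, D=e−e_prev≈-0.166572; u=3/4·0.708094+3/4·18.323238+0·(-0.166572)≈14.273499; next y=1/5·4.291906+1/4·14.273499≈4.426756
n=9: y≈4.426756, sp=5, e=sp−y≈0.573244; I≈18.896482, D=e−e_prev≈-0.134850; u=3/4·0.573244+3/4·18.896482+0·(-0.134850)≈14.602295; next y=1/5·4.426756+1/4·14.602295≈4.535925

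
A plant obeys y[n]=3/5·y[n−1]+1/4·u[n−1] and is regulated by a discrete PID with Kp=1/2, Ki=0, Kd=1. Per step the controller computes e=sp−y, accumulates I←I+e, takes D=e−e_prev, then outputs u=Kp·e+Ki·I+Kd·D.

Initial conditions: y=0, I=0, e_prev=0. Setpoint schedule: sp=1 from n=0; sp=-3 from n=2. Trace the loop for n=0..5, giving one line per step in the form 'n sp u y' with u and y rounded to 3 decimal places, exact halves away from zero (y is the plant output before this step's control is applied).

0 1 1.500 0.000
1 1 -0.063 0.375
2 -3 -5.439 0.209
3 -3 0.561 -1.234
4 -3 -1.834 -0.600
5 -3 -0.872 -0.819

(exact arithmetic carried between steps; '≈' marks a value shown rounded to 6 d.p. or computed from one; I and e_prev carry over from the previous line; the table rounds u and y to 3 d.p., halves away from zero)
n=0: y=0, sp=1, e=sp−y=1; I=1, D=e−e_prev=1; u=1/2·1+0·1+1·1=1.5; next y=3/5·0+1/4·1.5=0.375
n=1: y=0.375, sp=1, e=sp−y=0.625; I=1.625, D=e−e_prev=-0.375; u=1/2·0.625+0·1.625+1·(-0.375)=-0.0625; next y=3/5·0.375+1/4·(-0.0625)=0.209375
n=2: y=0.209375, sp=-3, e=sp−y=-3.209375; I=-1.584375, D=e−e_prev=-3.834375; u=1/2·(-3.209375)+0·(-1.584375)+1·(-3.834375)≈-5.439063; next y=3/5·0.209375+1/4·(-5.439063)≈-1.234141
n=3: y≈-1.234141, sp=-3, e=sp−y≈-1.765859; I≈-3.350234, D=e−e_prev≈1.443516; u=1/2·(-1.765859)+0·(-3.350234)+1·1.443516≈0.560586; next y=3/5·(-1.234141)+1/4·0.560586≈-0.600338
n=4: y≈-0.600338, sp=-3, e=sp−y≈-2.399662; I≈-5.749896, D=e−e_prev≈-0.633803; u=1/2·(-2.399662)+0·(-5.749896)+1·(-0.633803)≈-1.833634; next y=3/5·(-0.600338)+1/4·(-1.833634)≈-0.818611
n=5: y≈-0.818611, sp=-3, e=sp−y≈-2.181389; I≈-7.931285, D=e−e_prev≈0.218273; u=1/2·(-2.181389)+0·(-7.931285)+1·0.218273≈-0.872421; next y=3/5·(-0.818611)+1/4·(-0.872421)≈-0.709272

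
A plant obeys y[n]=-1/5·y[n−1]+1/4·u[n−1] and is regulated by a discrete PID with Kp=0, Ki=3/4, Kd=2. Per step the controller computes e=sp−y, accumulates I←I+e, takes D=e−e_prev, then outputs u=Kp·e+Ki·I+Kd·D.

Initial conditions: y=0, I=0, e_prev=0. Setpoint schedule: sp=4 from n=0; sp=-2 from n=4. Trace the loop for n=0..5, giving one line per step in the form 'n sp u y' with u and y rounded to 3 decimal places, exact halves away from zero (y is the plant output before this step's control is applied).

0 4 11.000 0.000
1 4 -1.563 2.750
2 4 15.024 -0.941
3 4 -2.085 3.944
4 -2 5.676 -1.310
5 -2 -1.575 1.681

(exact arithmetic carried between steps; '≈' marks a value shown rounded to 6 d.p. or computed from one; I and e_prev carry over from the previous line; the table rounds u and y to 3 d.p., halves away from zero)
n=0: y=0, sp=4, e=sp−y=4; I=4, D=e−e_prev=4; u=0·4+3/4·4+2·4=11; next y=-1/5·0+1/4·11=2.75
n=1: y=2.75, sp=4, e=sp−y=1.25; I=5.25, D=e−e_prev=-2.75; u=0·1.25+3/4·5.25+2·(-2.75)=-1.5625; next y=-1/5·2.75+1/4·(-1.5625)=-0.940625
n=2: y=-0.940625, sp=4, e=sp−y=4.940625; I=10.190625, D=e−e_prev=3.690625; u=0·4.940625+3/4·10.190625+2·3.690625≈15.024219; next y=-1/5·(-0.940625)+1/4·15.024219≈3.944180
n=3: y≈3.944180, sp=4, e=sp−y≈0.055820; I≈10.246445, D=e−e_prev≈-4.884805; u=0·0.055820+3/4·10.246445+2·(-4.884805)≈-2.084775; next y=-1/5·3.944180+1/4·(-2.084775)≈-1.310030
n=4: y≈-1.310030, sp=-2, e=sp−y≈-0.689970; I≈9.556475, D=e−e_prev≈-0.745791; u=0·(-0.689970)+3/4·9.556475+2·(-0.745791)≈5.675775; next y=-1/5·(-1.310030)+1/4·5.675775≈1.680950
n=5: y≈1.680950, sp=-2, e=sp−y≈-3.680950; I≈5.875525, D=e−e_prev≈-2.990980; u=0·(-3.680950)+3/4·5.875525+2·(-2.990980)≈-1.575315; next y=-1/5·1.680950+1/4·(-1.575315)≈-0.730019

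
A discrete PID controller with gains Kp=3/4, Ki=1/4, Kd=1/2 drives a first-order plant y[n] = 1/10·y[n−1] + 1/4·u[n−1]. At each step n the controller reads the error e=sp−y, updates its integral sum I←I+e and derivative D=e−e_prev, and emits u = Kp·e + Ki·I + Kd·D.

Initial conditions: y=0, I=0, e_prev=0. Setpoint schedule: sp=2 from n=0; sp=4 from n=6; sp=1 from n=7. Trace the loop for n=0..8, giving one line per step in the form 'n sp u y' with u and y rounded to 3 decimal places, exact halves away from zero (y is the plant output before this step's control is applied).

0 2 3.000 0.000
1 2 1.375 0.750
2 2 2.559 0.419
3 2 2.395 0.682
4 2 2.878 0.667
5 2 3.025 0.786
6 4 6.315 0.835
7 1 0.389 1.662
8 1 4.236 0.264

(exact arithmetic carried between steps; '≈' marks a value shown rounded to 6 d.p. or computed from one; I and e_prev carry over from the previous line; the table rounds u and y to 3 d.p., halves away from zero)
n=0: y=0, sp=2, e=sp−y=2; I=2, D=e−e_prev=2; u=3/4·2+1/4·2+1/2·2=3; next y=1/10·0+1/4·3=0.75
n=1: y=0.75, sp=2, e=sp−y=1.25; I=3.25, D=e−e_prev=-0.75; u=3/4·1.25+1/4·3.25+1/2·(-0.75)=1.375; next y=1/10·0.75+1/4·1.375=0.41875
n=2: y=0.41875, sp=2, e=sp−y=1.58125; I=4.83125, D=e−e_prev=0.33125; u=3/4·1.58125+1/4·4.83125+1/2·0.33125=2.559375; next y=1/10·0.41875+1/4·2.559375≈0.681719
n=3: y≈0.681719, sp=2, e=sp−y≈1.318281; I≈6.149531, D=e−e_prev≈-0.262969; u=3/4·1.318281+1/4·6.149531+1/2·(-0.262969)≈2.394609; next y=1/10·0.681719+1/4·2.394609≈0.666824
n=4: y≈0.666824, sp=2, e=sp−y≈1.333176; I≈7.482707, D=e−e_prev≈0.014895; u=3/4·1.333176+1/4·7.482707+1/2·0.014895≈2.878006; next y=1/10·0.666824+1/4·2.878006≈0.786184
n=5: y≈0.786184, sp=2, e=sp−y≈1.213816; I≈8.696523, D=e−e_prev≈-0.119360; u=3/4·1.213816+1/4·8.696523+1/2·(-0.119360)≈3.024813; next y=1/10·0.786184+1/4·3.024813≈0.834822
n=6: y≈0.834822, sp=4, e=sp−y≈3.165178; I≈11.861701, D=e−e_prev≈1.951362; u=3/4·3.165178+1/4·11.861701+1/2·1.951362≈6.314990; next y=1/10·0.834822+1/4·6.314990≈1.662230
n=7: y≈1.662230, sp=1, e=sp−y≈-0.662230; I≈11.199472, D=e−e_prev≈-3.827408; u=3/4·(-0.662230)+1/4·11.199472+1/2·(-3.827408)≈0.389492; next y=1/10·1.662230+1/4·0.389492≈0.263596
n=8: y≈0.263596, sp=1, e=sp−y≈0.736404; I≈11.935876, D=e−e_prev≈1.398634; u=3/4·0.736404+1/4·11.935876+1/2·1.398634≈4.235589; next y=1/10·0.263596+1/4·4.235589≈1.085257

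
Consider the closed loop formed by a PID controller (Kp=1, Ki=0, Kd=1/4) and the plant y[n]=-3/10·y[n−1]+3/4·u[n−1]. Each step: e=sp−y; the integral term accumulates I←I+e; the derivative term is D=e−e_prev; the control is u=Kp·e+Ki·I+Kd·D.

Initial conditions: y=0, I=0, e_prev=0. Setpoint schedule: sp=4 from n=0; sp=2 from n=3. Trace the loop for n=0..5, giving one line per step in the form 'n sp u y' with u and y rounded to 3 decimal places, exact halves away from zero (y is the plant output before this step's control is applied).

(exact arithmetic carried between steps; '≈' marks a value shown rounded to 6 d.p. or computed from one; I and e_prev carry over from the previous line; the table rounds u and y to 3 d.p., halves away from zero)
n=0: y=0, sp=4, e=sp−y=4; I=4, D=e−e_prev=4; u=1·4+0·4+1/4·4=5; next y=-3/10·0+3/4·5=3.75
n=1: y=3.75, sp=4, e=sp−y=0.25; I=4.25, D=e−e_prev=-3.75; u=1·0.25+0·4.25+1/4·(-3.75)=-0.6875; next y=-3/10·3.75+3/4·(-0.6875)=-1.640625
n=2: y=-1.640625, sp=4, e=sp−y=5.640625; I=9.890625, D=e−e_prev=5.390625; u=1·5.640625+0·9.890625+1/4·5.390625≈6.988281; next y=-3/10·(-1.640625)+3/4·6.988281≈5.733398
n=3: y≈5.733398, sp=2, e=sp−y≈-3.733398; I≈6.157227, D=e−e_prev≈-9.374023; u=1·(-3.733398)+0·6.157227+1/4·(-9.374023)≈-6.076904; next y=-3/10·5.733398+3/4·(-6.076904)≈-6.277698
n=4: y≈-6.277698, sp=2, e=sp−y≈8.277698; I≈14.434924, D=e−e_prev≈12.011096; u=1·8.277698+0·14.434924+1/4·12.011096≈11.280472; next y=-3/10·(-6.277698)+3/4·11.280472≈10.343663
n=5: y≈10.343663, sp=2, e=sp−y≈-8.343663; I≈6.091261, D=e−e_prev≈-16.621361; u=1·(-8.343663)+0·6.091261+1/4·(-16.621361)≈-12.499003; next y=-3/10·10.343663+3/4·(-12.499003)≈-12.477352

0 4 5.000 0.000
1 4 -0.688 3.750
2 4 6.988 -1.641
3 2 -6.077 5.733
4 2 11.280 -6.278
5 2 -12.499 10.344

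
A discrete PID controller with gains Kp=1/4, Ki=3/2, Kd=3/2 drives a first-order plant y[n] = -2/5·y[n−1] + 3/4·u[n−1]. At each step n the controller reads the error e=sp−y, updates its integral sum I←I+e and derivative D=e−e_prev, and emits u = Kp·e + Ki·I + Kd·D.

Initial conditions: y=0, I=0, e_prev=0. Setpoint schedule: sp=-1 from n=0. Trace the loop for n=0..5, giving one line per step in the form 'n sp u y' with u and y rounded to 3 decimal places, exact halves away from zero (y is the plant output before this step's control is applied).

(exact arithmetic carried between steps; '≈' marks a value shown rounded to 6 d.p. or computed from one; I and e_prev carry over from the previous line; the table rounds u and y to 3 d.p., halves away from zero)
n=0: y=0, sp=-1, e=sp−y=-1; I=-1, D=e−e_prev=-1; u=1/4·(-1)+3/2·(-1)+3/2·(-1)=-3.25; next y=-2/5·0+3/4·(-3.25)=-2.4375
n=1: y=-2.4375, sp=-1, e=sp−y=1.4375; I=0.4375, D=e−e_prev=2.4375; u=1/4·1.4375+3/2·0.4375+3/2·2.4375=4.671875; next y=-2/5·(-2.4375)+3/4·4.671875≈4.478906
n=2: y≈4.478906, sp=-1, e=sp−y≈-5.478906; I≈-5.041406, D=e−e_prev≈-6.916406; u=1/4·(-5.478906)+3/2·(-5.041406)+3/2·(-6.916406)≈-19.306445; next y=-2/5·4.478906+3/4·(-19.306445)≈-16.271396
n=3: y≈-16.271396, sp=-1, e=sp−y≈15.271396; I≈10.229990, D=e−e_prev≈20.750303; u=1/4·15.271396+3/2·10.229990+3/2·20.750303≈50.288289; next y=-2/5·(-16.271396)+3/4·50.288289≈44.224775
n=4: y≈44.224775, sp=-1, e=sp−y≈-45.224775; I≈-34.994785, D=e−e_prev≈-60.496172; u=1/4·(-45.224775)+3/2·(-34.994785)+3/2·(-60.496172)≈-154.542628; next y=-2/5·44.224775+3/4·(-154.542628)≈-133.596881
n=5: y≈-133.596881, sp=-1, e=sp−y≈132.596881; I≈97.602096, D=e−e_prev≈177.821656; u=1/4·132.596881+3/2·97.602096+3/2·177.821656≈446.284849; next y=-2/5·(-133.596881)+3/4·446.284849≈388.152389

0 -1 -3.250 0.000
1 -1 4.672 -2.438
2 -1 -19.306 4.479
3 -1 50.288 -16.271
4 -1 -154.543 44.225
5 -1 446.285 -133.597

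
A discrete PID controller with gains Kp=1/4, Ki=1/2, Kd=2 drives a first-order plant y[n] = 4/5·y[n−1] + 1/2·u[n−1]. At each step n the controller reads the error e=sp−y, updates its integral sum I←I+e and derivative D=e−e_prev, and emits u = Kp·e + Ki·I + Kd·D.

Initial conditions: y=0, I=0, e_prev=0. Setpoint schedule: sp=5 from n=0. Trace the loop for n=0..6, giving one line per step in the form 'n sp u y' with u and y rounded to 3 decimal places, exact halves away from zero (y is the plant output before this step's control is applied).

0 5 13.750 0.000
1 5 -12.656 6.875
2 5 21.340 -0.828
3 5 -20.950 10.007
4 5 32.528 -2.469
5 5 -34.774 14.289
6 5 49.770 -5.956

(exact arithmetic carried between steps; '≈' marks a value shown rounded to 6 d.p. or computed from one; I and e_prev carry over from the previous line; the table rounds u and y to 3 d.p., halves away from zero)
n=0: y=0, sp=5, e=sp−y=5; I=5, D=e−e_prev=5; u=1/4·5+1/2·5+2·5=13.75; next y=4/5·0+1/2·13.75=6.875
n=1: y=6.875, sp=5, e=sp−y=-1.875; I=3.125, D=e−e_prev=-6.875; u=1/4·(-1.875)+1/2·3.125+2·(-6.875)=-12.65625; next y=4/5·6.875+1/2·(-12.65625)=-0.828125
n=2: y=-0.828125, sp=5, e=sp−y=5.828125; I=8.953125, D=e−e_prev=7.703125; u=1/4·5.828125+1/2·8.953125+2·7.703125≈21.339844; next y=4/5·(-0.828125)+1/2·21.339844≈10.007422
n=3: y≈10.007422, sp=5, e=sp−y≈-5.007422; I≈3.945703, D=e−e_prev≈-10.835547; u=1/4·(-5.007422)+1/2·3.945703+2·(-10.835547)≈-20.950098; next y=4/5·10.007422+1/2·(-20.950098)≈-2.469111
n=4: y≈-2.469111, sp=5, e=sp−y≈7.469111; I≈11.414814, D=e−e_prev≈12.476533; u=1/4·7.469111+1/2·11.414814+2·12.476533≈32.527751; next y=4/5·(-2.469111)+1/2·32.527751≈14.288587
n=5: y≈14.288587, sp=5, e=sp−y≈-9.288587; I≈2.126228, D=e−e_prev≈-16.757698; u=1/4·(-9.288587)+1/2·2.126228+2·(-16.757698)≈-34.774429; next y=4/5·14.288587+1/2·(-34.774429)≈-5.956345
n=6: y≈-5.956345, sp=5, e=sp−y≈10.956345; I≈13.082573, D=e−e_prev≈20.244932; u=1/4·10.956345+1/2·13.082573+2·20.244932≈49.770236; next y=4/5·(-5.956345)+1/2·49.770236≈20.120042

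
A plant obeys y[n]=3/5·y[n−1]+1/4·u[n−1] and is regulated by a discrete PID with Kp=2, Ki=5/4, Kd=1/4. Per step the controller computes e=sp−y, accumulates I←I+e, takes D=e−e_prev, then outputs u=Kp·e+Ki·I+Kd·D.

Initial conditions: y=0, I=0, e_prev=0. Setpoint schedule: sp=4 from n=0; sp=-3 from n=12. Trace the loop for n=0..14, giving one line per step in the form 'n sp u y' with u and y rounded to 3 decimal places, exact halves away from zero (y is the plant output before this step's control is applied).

(exact arithmetic carried between steps; '≈' marks a value shown rounded to 6 d.p. or computed from one; I and e_prev carry over from the previous line; the table rounds u and y to 3 d.p., halves away from zero)
n=0: y=0, sp=4, e=sp−y=4; I=4, D=e−e_prev=4; u=2·4+5/4·4+1/4·4=14; next y=3/5·0+1/4·14=3.5
n=1: y=3.5, sp=4, e=sp−y=0.5; I=4.5, D=e−e_prev=-3.5; u=2·0.5+5/4·4.5+1/4·(-3.5)=5.75; next y=3/5·3.5+1/4·5.75=3.5375
n=2: y=3.5375, sp=4, e=sp−y=0.4625; I=4.9625, D=e−e_prev=-0.0375; u=2·0.4625+5/4·4.9625+1/4·(-0.0375)=7.11875; next y=3/5·3.5375+1/4·7.11875≈3.902188
n=3: y≈3.902188, sp=4, e=sp−y≈0.097813; I≈5.060313, D=e−e_prev≈-0.364688; u=2·0.097813+5/4·5.060313+1/4·(-0.364688)≈6.429844; next y=3/5·3.902188+1/4·6.429844≈3.948773
n=4: y≈3.948773, sp=4, e=sp−y≈0.051227; I≈5.111539, D=e−e_prev≈-0.046586; u=2·0.051227+5/4·5.111539+1/4·(-0.046586)≈6.480230; next y=3/5·3.948773+1/4·6.480230≈3.989322
n=5: y≈3.989322, sp=4, e=sp−y≈0.010678; I≈5.122217, D=e−e_prev≈-0.040548; u=2·0.010678+5/4·5.122217+1/4·(-0.040548)≈6.413991; next y=3/5·3.989322+1/4·6.413991≈3.997091
n=6: y≈3.997091, sp=4, e=sp−y≈0.002909; I≈5.125127, D=e−e_prev≈-0.007769; u=2·0.002909+5/4·5.125127+1/4·(-0.007769)≈6.410284; next y=3/5·3.997091+1/4·6.410284≈4.000826
n=7: y≈4.000826, sp=4, e=sp−y≈-0.000826; I≈5.124301, D=e−e_prev≈-0.003735; u=2·(-0.000826)+5/4·5.124301+1/4·(-0.003735)≈6.402791; next y=3/5·4.000826+1/4·6.402791≈4.001193
n=8: y≈4.001193, sp=4, e=sp−y≈-0.001193; I≈5.123108, D=e−e_prev≈-0.000368; u=2·(-0.001193)+5/4·5.123108+1/4·(-0.000368)≈6.401406; next y=3/5·4.001193+1/4·6.401406≈4.001068
n=9: y≈4.001068, sp=4, e=sp−y≈-0.001068; I≈5.122040, D=e−e_prev≈0.000126; u=2·(-0.001068)+5/4·5.122040+1/4·0.000126≈6.400447; next y=3/5·4.001068+1/4·6.400447≈4.000752
n=10: y≈4.000752, sp=4, e=sp−y≈-0.000752; I≈5.121288, D=e−e_prev≈0.000315; u=2·(-0.000752)+5/4·5.121288+1/4·0.000315≈6.400185; next y=3/5·4.000752+1/4·6.400185≈4.000497
n=11: y≈4.000497, sp=4, e=sp−y≈-0.000497; I≈5.120791, D=e−e_prev≈0.000255; u=2·(-0.000497)+5/4·5.120791+1/4·0.000255≈6.400057; next y=3/5·4.000497+1/4·6.400057≈4.000313
n=12: y≈4.000313, sp=-3, e=sp−y≈-7.000313; I≈-1.879522, D=e−e_prev≈-6.999815; u=2·(-7.000313)+5/4·(-1.879522)+1/4·(-6.999815)≈-18.099982; next y=3/5·4.000313+1/4·(-18.099982)≈-2.124808
n=13: y≈-2.124808, sp=-3, e=sp−y≈-0.875192; I≈-2.754714, D=e−e_prev≈6.125121; u=2·(-0.875192)+5/4·(-2.754714)+1/4·6.125121≈-3.662497; next y=3/5·(-2.124808)+1/4·(-3.662497)≈-2.190509
n=14: y≈-2.190509, sp=-3, e=sp−y≈-0.809491; I≈-3.564205, D=e−e_prev≈0.065701; u=2·(-0.809491)+5/4·(-3.564205)+1/4·0.065701≈-6.057813; next y=3/5·(-2.190509)+1/4·(-6.057813)≈-2.828759

0 4 14.000 0.000
1 4 5.750 3.500
2 4 7.119 3.538
3 4 6.430 3.902
4 4 6.480 3.949
5 4 6.414 3.989
6 4 6.410 3.997
7 4 6.403 4.001
8 4 6.401 4.001
9 4 6.400 4.001
10 4 6.400 4.001
11 4 6.400 4.000
12 -3 -18.100 4.000
13 -3 -3.662 -2.125
14 -3 -6.058 -2.191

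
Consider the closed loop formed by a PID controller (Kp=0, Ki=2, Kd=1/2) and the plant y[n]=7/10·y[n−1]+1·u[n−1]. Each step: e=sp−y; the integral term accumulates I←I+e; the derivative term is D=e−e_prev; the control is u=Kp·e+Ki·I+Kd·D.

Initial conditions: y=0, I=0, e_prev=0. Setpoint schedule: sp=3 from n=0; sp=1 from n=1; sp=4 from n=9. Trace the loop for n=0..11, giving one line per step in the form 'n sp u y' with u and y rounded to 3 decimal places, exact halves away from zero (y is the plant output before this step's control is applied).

(exact arithmetic carried between steps; '≈' marks a value shown rounded to 6 d.p. or computed from one; I and e_prev carry over from the previous line; the table rounds u and y to 3 d.p., halves away from zero)
n=0: y=0, sp=3, e=sp−y=3; I=3, D=e−e_prev=3; u=0·3+2·3+1/2·3=7.5; next y=7/10·0+1·7.5=7.5
n=1: y=7.5, sp=1, e=sp−y=-6.5; I=-3.5, D=e−e_prev=-9.5; u=0·(-6.5)+2·(-3.5)+1/2·(-9.5)=-11.75; next y=7/10·7.5+1·(-11.75)=-6.5
n=2: y=-6.5, sp=1, e=sp−y=7.5; I=4, D=e−e_prev=14; u=0·7.5+2·4+1/2·14=15; next y=7/10·(-6.5)+1·15=10.45
n=3: y=10.45, sp=1, e=sp−y=-9.45; I=-5.45, D=e−e_prev=-16.95; u=0·(-9.45)+2·(-5.45)+1/2·(-16.95)=-19.375; next y=7/10·10.45+1·(-19.375)=-12.06
n=4: y=-12.06, sp=1, e=sp−y=13.06; I=7.61, D=e−e_prev=22.51; u=0·13.06+2·7.61+1/2·22.51=26.475; next y=7/10·(-12.06)+1·26.475=18.033
n=5: y=18.033, sp=1, e=sp−y=-17.033; I=-9.423, D=e−e_prev=-30.093; u=0·(-17.033)+2·(-9.423)+1/2·(-30.093)=-33.8925; next y=7/10·18.033+1·(-33.8925)=-21.2694
n=6: y=-21.2694, sp=1, e=sp−y=22.2694; I=12.8464, D=e−e_prev=39.3024; u=0·22.2694+2·12.8464+1/2·39.3024=45.344; next y=7/10·(-21.2694)+1·45.344=30.45542
n=7: y=30.45542, sp=1, e=sp−y=-29.45542; I=-16.60902, D=e−e_prev=-51.72482; u=0·(-29.45542)+2·(-16.60902)+1/2·(-51.72482)=-59.08045; next y=7/10·30.45542+1·(-59.08045)=-37.761656
n=8: y=-37.761656, sp=1, e=sp−y=38.761656; I=22.152636, D=e−e_prev=68.217076; u=0·38.761656+2·22.152636+1/2·68.217076=78.41381; next y=7/10·(-37.761656)+1·78.41381≈51.980651
n=9: y≈51.980651, sp=4, e=sp−y≈-47.980651; I≈-25.828015, D=e−e_prev≈-86.742307; u=0·(-47.980651)+2·(-25.828015)+1/2·(-86.742307)≈-95.027183; next y=7/10·51.980651+1·(-95.027183)≈-58.640727
n=10: y≈-58.640727, sp=4, e=sp−y≈62.640727; I≈36.812713, D=e−e_prev≈110.621378; u=0·62.640727+2·36.812713+1/2·110.621378≈128.936114; next y=7/10·(-58.640727)+1·128.936114≈87.887605
n=11: y≈87.887605, sp=4, e=sp−y≈-83.887605; I≈-47.074893, D=e−e_prev≈-146.528333; u=0·(-83.887605)+2·(-47.074893)+1/2·(-146.528333)≈-167.413951; next y=7/10·87.887605+1·(-167.413951)≈-105.892628

0 3 7.500 0.000
1 1 -11.750 7.500
2 1 15.000 -6.500
3 1 -19.375 10.450
4 1 26.475 -12.060
5 1 -33.893 18.033
6 1 45.344 -21.269
7 1 -59.080 30.455
8 1 78.414 -37.762
9 4 -95.027 51.981
10 4 128.936 -58.641
11 4 -167.414 87.888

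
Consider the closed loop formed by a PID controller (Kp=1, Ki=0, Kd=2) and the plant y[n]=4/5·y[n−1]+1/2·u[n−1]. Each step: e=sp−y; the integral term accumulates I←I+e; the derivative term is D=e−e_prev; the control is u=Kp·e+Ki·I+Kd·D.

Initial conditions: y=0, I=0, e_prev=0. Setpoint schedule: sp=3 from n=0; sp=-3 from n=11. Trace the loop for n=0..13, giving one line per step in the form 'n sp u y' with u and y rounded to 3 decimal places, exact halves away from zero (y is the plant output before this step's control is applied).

0 3 9.000 0.000
1 3 -10.500 4.500
2 3 16.950 -1.650
3 3 -21.765 7.155
4 3 32.786 -5.159
5 3 -44.115 12.266
6 3 64.266 -12.245
7 3 -88.501 22.337
8 3 126.817 -26.381
9 3 -176.673 42.304
10 3 251.087 -54.493
11 -3 -369.834 81.949
12 -3 518.971 -119.358
13 -3 -733.713 163.999

(exact arithmetic carried between steps; '≈' marks a value shown rounded to 6 d.p. or computed from one; I and e_prev carry over from the previous line; the table rounds u and y to 3 d.p., halves away from zero)
n=0: y=0, sp=3, e=sp−y=3; I=3, D=e−e_prev=3; u=1·3+0·3+2·3=9; next y=4/5·0+1/2·9=4.5
n=1: y=4.5, sp=3, e=sp−y=-1.5; I=1.5, D=e−e_prev=-4.5; u=1·(-1.5)+0·1.5+2·(-4.5)=-10.5; next y=4/5·4.5+1/2·(-10.5)=-1.65
n=2: y=-1.65, sp=3, e=sp−y=4.65; I=6.15, D=e−e_prev=6.15; u=1·4.65+0·6.15+2·6.15=16.95; next y=4/5·(-1.65)+1/2·16.95=7.155
n=3: y=7.155, sp=3, e=sp−y=-4.155; I=1.995, D=e−e_prev=-8.805; u=1·(-4.155)+0·1.995+2·(-8.805)=-21.765; next y=4/5·7.155+1/2·(-21.765)=-5.1585
n=4: y=-5.1585, sp=3, e=sp−y=8.1585; I=10.1535, D=e−e_prev=12.3135; u=1·8.1585+0·10.1535+2·12.3135=32.7855; next y=4/5·(-5.1585)+1/2·32.7855=12.26595
n=5: y=12.26595, sp=3, e=sp−y=-9.26595; I=0.88755, D=e−e_prev=-17.42445; u=1·(-9.26595)+0·0.88755+2·(-17.42445)=-44.11485; next y=4/5·12.26595+1/2·(-44.11485)=-12.244665
n=6: y=-12.244665, sp=3, e=sp−y=15.244665; I=16.132215, D=e−e_prev=24.510615; u=1·15.244665+0·16.132215+2·24.510615=64.265895; next y=4/5·(-12.244665)+1/2·64.265895≈22.337216
n=7: y≈22.337216, sp=3, e=sp−y≈-19.337216; I≈-3.205001, D=e−e_prev≈-34.581881; u=1·(-19.337216)+0·(-3.205001)+2·(-34.581881)≈-88.500977; next y=4/5·22.337216+1/2·(-88.500977)≈-26.380716
n=8: y≈-26.380716, sp=3, e=sp−y≈29.380716; I≈26.175715, D=e−e_prev≈48.717931; u=1·29.380716+0·26.175715+2·48.717931≈126.816579; next y=4/5·(-26.380716)+1/2·126.816579≈42.303717
n=9: y≈42.303717, sp=3, e=sp−y≈-39.303717; I≈-13.128001, D=e−e_prev≈-68.684432; u=1·(-39.303717)+0·(-13.128001)+2·(-68.684432)≈-176.672581; next y=4/5·42.303717+1/2·(-176.672581)≈-54.493317
n=10: y≈-54.493317, sp=3, e=sp−y≈57.493317; I≈44.365316, D=e−e_prev≈96.797034; u=1·57.493317+0·44.365316+2·96.797034≈251.087386; next y=4/5·(-54.493317)+1/2·251.087386≈81.949039
n=11: y≈81.949039, sp=-3, e=sp−y≈-84.949039; I≈-40.583723, D=e−e_prev≈-142.442356; u=1·(-84.949039)+0·(-40.583723)+2·(-142.442356)≈-369.833751; next y=4/5·81.949039+1/2·(-369.833751)≈-119.357645
n=12: y≈-119.357645, sp=-3, e=sp−y≈116.357645; I≈75.773922, D=e−e_prev≈201.306683; u=1·116.357645+0·75.773922+2·201.306683≈518.971012; next y=4/5·(-119.357645)+1/2·518.971012≈163.999390
n=13: y≈163.999390, sp=-3, e=sp−y≈-166.999390; I≈-91.225468, D=e−e_prev≈-283.357035; u=1·(-166.999390)+0·(-91.225468)+2·(-283.357035)≈-733.713459; next y=4/5·163.999390+1/2·(-733.713459)≈-235.657218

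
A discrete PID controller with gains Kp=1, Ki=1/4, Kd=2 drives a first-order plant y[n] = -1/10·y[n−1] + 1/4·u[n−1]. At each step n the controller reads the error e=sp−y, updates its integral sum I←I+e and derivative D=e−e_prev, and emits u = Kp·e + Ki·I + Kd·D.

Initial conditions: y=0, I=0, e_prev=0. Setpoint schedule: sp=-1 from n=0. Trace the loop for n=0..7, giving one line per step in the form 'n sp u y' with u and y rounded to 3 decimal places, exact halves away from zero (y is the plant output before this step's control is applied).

0 -1 -3.250 0.000
1 -1 1.141 -0.813
2 -1 -4.363 0.366
3 -1 2.508 -1.127
4 -1 -6.515 0.740
5 -1 4.722 -1.703
6 -1 -9.912 1.351
7 -1 8.490 -2.613

(exact arithmetic carried between steps; '≈' marks a value shown rounded to 6 d.p. or computed from one; I and e_prev carry over from the previous line; the table rounds u and y to 3 d.p., halves away from zero)
n=0: y=0, sp=-1, e=sp−y=-1; I=-1, D=e−e_prev=-1; u=1·(-1)+1/4·(-1)+2·(-1)=-3.25; next y=-1/10·0+1/4·(-3.25)=-0.8125
n=1: y=-0.8125, sp=-1, e=sp−y=-0.1875; I=-1.1875, D=e−e_prev=0.8125; u=1·(-0.1875)+1/4·(-1.1875)+2·0.8125=1.140625; next y=-1/10·(-0.8125)+1/4·1.140625≈0.366406
n=2: y≈0.366406, sp=-1, e=sp−y≈-1.366406; I≈-2.553906, D=e−e_prev≈-1.178906; u=1·(-1.366406)+1/4·(-2.553906)+2·(-1.178906)≈-4.362695; next y=-1/10·0.366406+1/4·(-4.362695)≈-1.127314
n=3: y≈-1.127314, sp=-1, e=sp−y≈0.127314; I≈-2.426592, D=e−e_prev≈1.493721; u=1·0.127314+1/4·(-2.426592)+2·1.493721≈2.508108; next y=-1/10·(-1.127314)+1/4·2.508108≈0.739758
n=4: y≈0.739758, sp=-1, e=sp−y≈-1.739758; I≈-4.166350, D=e−e_prev≈-1.867073; u=1·(-1.739758)+1/4·(-4.166350)+2·(-1.867073)≈-6.515492; next y=-1/10·0.739758+1/4·(-6.515492)≈-1.702849
n=5: y≈-1.702849, sp=-1, e=sp−y≈0.702849; I≈-3.463501, D=e−e_prev≈2.442607; u=1·0.702849+1/4·(-3.463501)+2·2.442607≈4.722188; next y=-1/10·(-1.702849)+1/4·4.722188≈1.350832
n=6: y≈1.350832, sp=-1, e=sp−y≈-2.350832; I≈-5.814333, D=e−e_prev≈-3.053681; u=1·(-2.350832)+1/4·(-5.814333)+2·(-3.053681)≈-9.911776; next y=-1/10·1.350832+1/4·(-9.911776)≈-2.613027
n=7: y≈-2.613027, sp=-1, e=sp−y≈1.613027; I≈-4.201306, D=e−e_prev≈3.963859; u=1·1.613027+1/4·(-4.201306)+2·3.963859≈8.490419; next y=-1/10·(-2.613027)+1/4·8.490419≈2.383907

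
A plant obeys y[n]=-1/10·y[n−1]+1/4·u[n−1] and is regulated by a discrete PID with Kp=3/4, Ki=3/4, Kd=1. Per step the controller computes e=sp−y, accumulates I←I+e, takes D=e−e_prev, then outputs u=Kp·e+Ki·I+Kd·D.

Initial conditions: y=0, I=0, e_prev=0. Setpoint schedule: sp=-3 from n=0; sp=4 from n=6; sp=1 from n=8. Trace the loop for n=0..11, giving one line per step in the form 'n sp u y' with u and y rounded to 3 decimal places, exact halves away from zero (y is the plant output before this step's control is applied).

0 -3 -7.500 0.000
1 -3 -2.063 -1.875
2 -3 -8.648 -0.328
3 -3 -4.603 -2.129
4 -3 -10.036 -0.938
5 -3 -6.697 -2.415
6 4 6.431 -1.433
7 4 -3.472 1.751
8 1 0.884 -1.043
9 1 -0.799 0.325
10 1 2.469 -0.232
11 1 0.654 0.641

(exact arithmetic carried between steps; '≈' marks a value shown rounded to 6 d.p. or computed from one; I and e_prev carry over from the previous line; the table rounds u and y to 3 d.p., halves away from zero)
n=0: y=0, sp=-3, e=sp−y=-3; I=-3, D=e−e_prev=-3; u=3/4·(-3)+3/4·(-3)+1·(-3)=-7.5; next y=-1/10·0+1/4·(-7.5)=-1.875
n=1: y=-1.875, sp=-3, e=sp−y=-1.125; I=-4.125, D=e−e_prev=1.875; u=3/4·(-1.125)+3/4·(-4.125)+1·1.875=-2.0625; next y=-1/10·(-1.875)+1/4·(-2.0625)=-0.328125
n=2: y=-0.328125, sp=-3, e=sp−y=-2.671875; I=-6.796875, D=e−e_prev=-1.546875; u=3/4·(-2.671875)+3/4·(-6.796875)+1·(-1.546875)≈-8.648438; next y=-1/10·(-0.328125)+1/4·(-8.648438)≈-2.129297
n=3: y≈-2.129297, sp=-3, e=sp−y≈-0.870703; I≈-7.667578, D=e−e_prev≈1.801172; u=3/4·(-0.870703)+3/4·(-7.667578)+1·1.801172≈-4.602539; next y=-1/10·(-2.129297)+1/4·(-4.602539)≈-0.937705
n=4: y≈-0.937705, sp=-3, e=sp−y≈-2.062295; I≈-9.729873, D=e−e_prev≈-1.191592; u=3/4·(-2.062295)+3/4·(-9.729873)+1·(-1.191592)≈-10.035718; next y=-1/10·(-0.937705)+1/4·(-10.035718)≈-2.415159
n=5: y≈-2.415159, sp=-3, e=sp−y≈-0.584841; I≈-10.314714, D=e−e_prev≈1.477454; u=3/4·(-0.584841)+3/4·(-10.314714)+1·1.477454≈-6.697213; next y=-1/10·(-2.415159)+1/4·(-6.697213)≈-1.432787
n=6: y≈-1.432787, sp=4, e=sp−y≈5.432787; I≈-4.881927, D=e−e_prev≈6.017628; u=3/4·5.432787+3/4·(-4.881927)+1·6.017628≈6.430774; next y=-1/10·(-1.432787)+1/4·6.430774≈1.750972
n=7: y≈1.750972, sp=4, e=sp−y≈2.249028; I≈-2.632899, D=e−e_prev≈-3.183759; u=3/4·2.249028+3/4·(-2.632899)+1·(-3.183759)≈-3.471663; next y=-1/10·1.750972+1/4·(-3.471663)≈-1.043013
n=8: y≈-1.043013, sp=1, e=sp−y≈2.043013; I≈-0.589886, D=e−e_prev≈-0.206015; u=3/4·2.043013+3/4·(-0.589886)+1·(-0.206015)≈0.883830; next y=-1/10·(-1.043013)+1/4·0.883830≈0.325259
n=9: y≈0.325259, sp=1, e=sp−y≈0.674741; I≈0.084855, D=e−e_prev≈-1.368272; u=3/4·0.674741+3/4·0.084855+1·(-1.368272)≈-0.798574; next y=-1/10·0.325259+1/4·(-0.798574)≈-0.232170
n=10: y≈-0.232170, sp=1, e=sp−y≈1.232170; I≈1.317025, D=e−e_prev≈0.557428; u=3/4·1.232170+3/4·1.317025+1·0.557428≈2.469324; next y=-1/10·(-0.232170)+1/4·2.469324≈0.640548
n=11: y≈0.640548, sp=1, e=sp−y≈0.359452; I≈1.676477, D=e−e_prev≈-0.872717; u=3/4·0.359452+3/4·1.676477+1·(-0.872717)≈0.654229; next y=-1/10·0.640548+1/4·0.654229≈0.099502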